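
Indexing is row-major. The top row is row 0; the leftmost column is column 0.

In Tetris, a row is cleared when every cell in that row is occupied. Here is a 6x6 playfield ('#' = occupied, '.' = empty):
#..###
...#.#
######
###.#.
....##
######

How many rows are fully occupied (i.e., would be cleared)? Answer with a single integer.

Answer: 2

Derivation:
Check each row:
  row 0: 2 empty cells -> not full
  row 1: 4 empty cells -> not full
  row 2: 0 empty cells -> FULL (clear)
  row 3: 2 empty cells -> not full
  row 4: 4 empty cells -> not full
  row 5: 0 empty cells -> FULL (clear)
Total rows cleared: 2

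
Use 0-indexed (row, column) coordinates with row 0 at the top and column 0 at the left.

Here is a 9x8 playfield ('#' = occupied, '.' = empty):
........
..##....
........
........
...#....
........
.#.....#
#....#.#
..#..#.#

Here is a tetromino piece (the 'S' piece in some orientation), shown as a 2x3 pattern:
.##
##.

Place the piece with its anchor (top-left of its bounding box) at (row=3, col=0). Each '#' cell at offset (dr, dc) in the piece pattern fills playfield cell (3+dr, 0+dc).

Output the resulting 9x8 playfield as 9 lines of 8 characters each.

Fill (3+0,0+1) = (3,1)
Fill (3+0,0+2) = (3,2)
Fill (3+1,0+0) = (4,0)
Fill (3+1,0+1) = (4,1)

Answer: ........
..##....
........
.##.....
##.#....
........
.#.....#
#....#.#
..#..#.#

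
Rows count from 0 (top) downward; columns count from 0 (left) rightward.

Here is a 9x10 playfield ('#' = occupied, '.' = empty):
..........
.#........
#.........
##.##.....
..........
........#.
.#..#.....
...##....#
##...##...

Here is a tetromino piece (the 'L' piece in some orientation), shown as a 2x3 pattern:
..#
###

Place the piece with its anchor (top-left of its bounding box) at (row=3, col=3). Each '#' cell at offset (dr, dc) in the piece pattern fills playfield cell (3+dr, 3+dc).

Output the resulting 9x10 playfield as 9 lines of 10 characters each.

Fill (3+0,3+2) = (3,5)
Fill (3+1,3+0) = (4,3)
Fill (3+1,3+1) = (4,4)
Fill (3+1,3+2) = (4,5)

Answer: ..........
.#........
#.........
##.###....
...###....
........#.
.#..#.....
...##....#
##...##...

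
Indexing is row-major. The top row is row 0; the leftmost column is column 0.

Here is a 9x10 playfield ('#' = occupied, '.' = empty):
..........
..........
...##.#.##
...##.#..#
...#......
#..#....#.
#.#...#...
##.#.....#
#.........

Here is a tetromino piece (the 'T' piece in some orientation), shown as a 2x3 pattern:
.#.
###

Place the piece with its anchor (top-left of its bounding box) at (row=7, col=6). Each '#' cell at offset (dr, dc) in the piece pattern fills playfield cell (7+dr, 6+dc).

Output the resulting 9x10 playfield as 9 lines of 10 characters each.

Fill (7+0,6+1) = (7,7)
Fill (7+1,6+0) = (8,6)
Fill (7+1,6+1) = (8,7)
Fill (7+1,6+2) = (8,8)

Answer: ..........
..........
...##.#.##
...##.#..#
...#......
#..#....#.
#.#...#...
##.#...#.#
#.....###.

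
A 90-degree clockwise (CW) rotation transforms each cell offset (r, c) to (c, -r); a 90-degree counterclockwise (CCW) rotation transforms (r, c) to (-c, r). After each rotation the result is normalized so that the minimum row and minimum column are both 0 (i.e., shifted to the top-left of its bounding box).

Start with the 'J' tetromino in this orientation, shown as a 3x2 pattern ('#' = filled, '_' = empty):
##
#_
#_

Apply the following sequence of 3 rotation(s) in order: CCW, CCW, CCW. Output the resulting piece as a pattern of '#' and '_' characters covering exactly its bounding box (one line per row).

Answer: ###
__#

Derivation:
Start:
##
#_
#_
After rotation 1 (CCW):
#__
###
After rotation 2 (CCW):
_#
_#
##
After rotation 3 (CCW):
###
__#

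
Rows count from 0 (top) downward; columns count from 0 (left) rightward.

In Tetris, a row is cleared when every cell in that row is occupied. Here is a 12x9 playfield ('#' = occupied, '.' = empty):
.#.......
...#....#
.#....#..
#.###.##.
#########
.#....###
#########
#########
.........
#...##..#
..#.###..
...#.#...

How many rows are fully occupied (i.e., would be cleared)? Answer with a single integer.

Answer: 3

Derivation:
Check each row:
  row 0: 8 empty cells -> not full
  row 1: 7 empty cells -> not full
  row 2: 7 empty cells -> not full
  row 3: 3 empty cells -> not full
  row 4: 0 empty cells -> FULL (clear)
  row 5: 5 empty cells -> not full
  row 6: 0 empty cells -> FULL (clear)
  row 7: 0 empty cells -> FULL (clear)
  row 8: 9 empty cells -> not full
  row 9: 5 empty cells -> not full
  row 10: 5 empty cells -> not full
  row 11: 7 empty cells -> not full
Total rows cleared: 3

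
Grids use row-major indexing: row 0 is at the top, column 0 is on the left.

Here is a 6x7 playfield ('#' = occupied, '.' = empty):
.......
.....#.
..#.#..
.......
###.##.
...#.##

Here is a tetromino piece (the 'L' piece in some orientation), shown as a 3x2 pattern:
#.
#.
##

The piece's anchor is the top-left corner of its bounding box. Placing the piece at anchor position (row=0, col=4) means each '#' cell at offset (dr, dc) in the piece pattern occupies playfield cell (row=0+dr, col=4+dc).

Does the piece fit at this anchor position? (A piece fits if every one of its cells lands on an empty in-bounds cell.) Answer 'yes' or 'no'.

Answer: no

Derivation:
Check each piece cell at anchor (0, 4):
  offset (0,0) -> (0,4): empty -> OK
  offset (1,0) -> (1,4): empty -> OK
  offset (2,0) -> (2,4): occupied ('#') -> FAIL
  offset (2,1) -> (2,5): empty -> OK
All cells valid: no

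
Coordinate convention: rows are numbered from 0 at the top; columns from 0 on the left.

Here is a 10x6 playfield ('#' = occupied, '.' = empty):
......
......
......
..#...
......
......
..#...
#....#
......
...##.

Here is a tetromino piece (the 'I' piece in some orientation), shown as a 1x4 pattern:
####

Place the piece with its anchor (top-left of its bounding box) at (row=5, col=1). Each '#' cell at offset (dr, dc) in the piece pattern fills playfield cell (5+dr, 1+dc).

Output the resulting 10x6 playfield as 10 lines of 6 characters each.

Answer: ......
......
......
..#...
......
.####.
..#...
#....#
......
...##.

Derivation:
Fill (5+0,1+0) = (5,1)
Fill (5+0,1+1) = (5,2)
Fill (5+0,1+2) = (5,3)
Fill (5+0,1+3) = (5,4)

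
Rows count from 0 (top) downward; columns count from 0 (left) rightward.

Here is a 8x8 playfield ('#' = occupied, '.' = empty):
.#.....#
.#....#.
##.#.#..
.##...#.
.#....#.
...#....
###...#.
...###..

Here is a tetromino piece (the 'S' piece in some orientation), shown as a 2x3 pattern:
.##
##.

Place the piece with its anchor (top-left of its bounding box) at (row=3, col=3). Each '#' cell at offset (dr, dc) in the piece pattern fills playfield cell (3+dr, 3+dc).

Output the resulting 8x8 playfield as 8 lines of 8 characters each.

Fill (3+0,3+1) = (3,4)
Fill (3+0,3+2) = (3,5)
Fill (3+1,3+0) = (4,3)
Fill (3+1,3+1) = (4,4)

Answer: .#.....#
.#....#.
##.#.#..
.##.###.
.#.##.#.
...#....
###...#.
...###..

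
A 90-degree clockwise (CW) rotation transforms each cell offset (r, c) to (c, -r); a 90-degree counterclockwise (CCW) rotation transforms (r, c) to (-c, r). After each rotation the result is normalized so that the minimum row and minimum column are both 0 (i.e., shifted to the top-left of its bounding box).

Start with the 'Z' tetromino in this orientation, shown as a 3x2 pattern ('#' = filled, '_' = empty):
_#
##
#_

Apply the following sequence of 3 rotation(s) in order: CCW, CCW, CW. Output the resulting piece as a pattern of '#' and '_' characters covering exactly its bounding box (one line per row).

Start:
_#
##
#_
After rotation 1 (CCW):
##_
_##
After rotation 2 (CCW):
_#
##
#_
After rotation 3 (CW):
##_
_##

Answer: ##_
_##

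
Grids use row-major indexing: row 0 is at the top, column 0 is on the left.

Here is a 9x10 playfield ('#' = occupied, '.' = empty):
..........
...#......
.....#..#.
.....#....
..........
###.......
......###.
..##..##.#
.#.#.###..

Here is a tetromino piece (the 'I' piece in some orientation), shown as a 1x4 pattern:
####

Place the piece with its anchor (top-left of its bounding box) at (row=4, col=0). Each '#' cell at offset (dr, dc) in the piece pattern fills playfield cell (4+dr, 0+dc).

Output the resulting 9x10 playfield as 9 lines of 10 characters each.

Answer: ..........
...#......
.....#..#.
.....#....
####......
###.......
......###.
..##..##.#
.#.#.###..

Derivation:
Fill (4+0,0+0) = (4,0)
Fill (4+0,0+1) = (4,1)
Fill (4+0,0+2) = (4,2)
Fill (4+0,0+3) = (4,3)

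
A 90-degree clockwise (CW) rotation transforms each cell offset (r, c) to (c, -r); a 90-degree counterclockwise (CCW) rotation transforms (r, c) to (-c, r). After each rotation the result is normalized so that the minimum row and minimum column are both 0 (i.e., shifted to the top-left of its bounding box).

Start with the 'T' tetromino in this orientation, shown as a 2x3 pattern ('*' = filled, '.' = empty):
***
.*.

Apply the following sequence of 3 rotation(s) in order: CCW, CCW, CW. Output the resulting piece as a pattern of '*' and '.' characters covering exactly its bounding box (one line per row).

Start:
***
.*.
After rotation 1 (CCW):
*.
**
*.
After rotation 2 (CCW):
.*.
***
After rotation 3 (CW):
*.
**
*.

Answer: *.
**
*.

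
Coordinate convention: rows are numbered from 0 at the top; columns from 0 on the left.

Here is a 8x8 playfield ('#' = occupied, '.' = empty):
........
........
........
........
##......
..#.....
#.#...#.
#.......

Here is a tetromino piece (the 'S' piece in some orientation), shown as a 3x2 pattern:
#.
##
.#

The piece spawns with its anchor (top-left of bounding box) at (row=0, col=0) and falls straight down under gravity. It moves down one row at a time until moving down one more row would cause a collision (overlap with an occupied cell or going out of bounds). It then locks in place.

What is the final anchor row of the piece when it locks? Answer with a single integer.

Answer: 1

Derivation:
Spawn at (row=0, col=0). Try each row:
  row 0: fits
  row 1: fits
  row 2: blocked -> lock at row 1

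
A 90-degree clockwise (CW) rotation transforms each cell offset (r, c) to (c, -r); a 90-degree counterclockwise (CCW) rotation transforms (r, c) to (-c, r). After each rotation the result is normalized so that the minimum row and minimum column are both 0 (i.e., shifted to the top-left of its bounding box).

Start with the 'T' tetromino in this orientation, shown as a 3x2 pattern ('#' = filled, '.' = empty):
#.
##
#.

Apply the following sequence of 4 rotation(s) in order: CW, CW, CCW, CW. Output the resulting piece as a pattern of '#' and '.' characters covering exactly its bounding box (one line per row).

Start:
#.
##
#.
After rotation 1 (CW):
###
.#.
After rotation 2 (CW):
.#
##
.#
After rotation 3 (CCW):
###
.#.
After rotation 4 (CW):
.#
##
.#

Answer: .#
##
.#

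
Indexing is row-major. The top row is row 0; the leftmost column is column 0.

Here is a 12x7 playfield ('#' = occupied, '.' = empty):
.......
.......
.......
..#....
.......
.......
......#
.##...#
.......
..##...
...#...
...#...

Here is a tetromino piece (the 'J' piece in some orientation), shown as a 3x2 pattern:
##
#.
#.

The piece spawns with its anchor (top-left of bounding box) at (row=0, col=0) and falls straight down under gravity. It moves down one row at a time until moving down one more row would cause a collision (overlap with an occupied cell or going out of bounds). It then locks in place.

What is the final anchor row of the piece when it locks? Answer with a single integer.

Spawn at (row=0, col=0). Try each row:
  row 0: fits
  row 1: fits
  row 2: fits
  row 3: fits
  row 4: fits
  row 5: fits
  row 6: fits
  row 7: blocked -> lock at row 6

Answer: 6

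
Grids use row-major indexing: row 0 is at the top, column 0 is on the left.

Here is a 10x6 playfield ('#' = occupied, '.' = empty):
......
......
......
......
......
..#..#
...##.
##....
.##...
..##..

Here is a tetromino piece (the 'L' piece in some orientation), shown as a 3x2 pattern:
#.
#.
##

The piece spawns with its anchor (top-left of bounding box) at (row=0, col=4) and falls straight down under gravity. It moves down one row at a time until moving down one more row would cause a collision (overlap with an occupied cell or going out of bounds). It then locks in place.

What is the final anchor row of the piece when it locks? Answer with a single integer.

Answer: 2

Derivation:
Spawn at (row=0, col=4). Try each row:
  row 0: fits
  row 1: fits
  row 2: fits
  row 3: blocked -> lock at row 2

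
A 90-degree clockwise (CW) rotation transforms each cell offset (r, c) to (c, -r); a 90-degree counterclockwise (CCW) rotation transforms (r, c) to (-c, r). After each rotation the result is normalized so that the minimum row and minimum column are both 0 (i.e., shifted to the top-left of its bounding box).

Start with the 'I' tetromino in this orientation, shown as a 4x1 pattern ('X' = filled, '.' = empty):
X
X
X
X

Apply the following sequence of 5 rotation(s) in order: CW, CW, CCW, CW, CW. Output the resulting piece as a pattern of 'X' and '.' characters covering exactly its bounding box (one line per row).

Answer: XXXX

Derivation:
Start:
X
X
X
X
After rotation 1 (CW):
XXXX
After rotation 2 (CW):
X
X
X
X
After rotation 3 (CCW):
XXXX
After rotation 4 (CW):
X
X
X
X
After rotation 5 (CW):
XXXX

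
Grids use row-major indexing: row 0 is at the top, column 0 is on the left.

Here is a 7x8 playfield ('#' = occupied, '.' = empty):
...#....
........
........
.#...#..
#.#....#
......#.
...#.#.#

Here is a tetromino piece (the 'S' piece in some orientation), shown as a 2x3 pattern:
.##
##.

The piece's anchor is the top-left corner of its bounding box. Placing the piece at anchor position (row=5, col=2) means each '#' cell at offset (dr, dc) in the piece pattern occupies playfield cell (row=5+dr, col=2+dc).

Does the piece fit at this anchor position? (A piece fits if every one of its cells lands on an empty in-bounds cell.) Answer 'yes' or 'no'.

Check each piece cell at anchor (5, 2):
  offset (0,1) -> (5,3): empty -> OK
  offset (0,2) -> (5,4): empty -> OK
  offset (1,0) -> (6,2): empty -> OK
  offset (1,1) -> (6,3): occupied ('#') -> FAIL
All cells valid: no

Answer: no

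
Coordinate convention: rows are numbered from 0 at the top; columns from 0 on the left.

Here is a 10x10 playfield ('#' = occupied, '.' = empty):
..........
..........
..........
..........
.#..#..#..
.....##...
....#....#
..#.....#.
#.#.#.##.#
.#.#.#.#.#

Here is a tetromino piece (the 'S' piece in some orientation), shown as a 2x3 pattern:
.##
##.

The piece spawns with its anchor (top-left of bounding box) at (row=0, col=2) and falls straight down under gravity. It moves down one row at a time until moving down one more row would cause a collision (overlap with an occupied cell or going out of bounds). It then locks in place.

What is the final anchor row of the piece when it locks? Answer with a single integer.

Answer: 3

Derivation:
Spawn at (row=0, col=2). Try each row:
  row 0: fits
  row 1: fits
  row 2: fits
  row 3: fits
  row 4: blocked -> lock at row 3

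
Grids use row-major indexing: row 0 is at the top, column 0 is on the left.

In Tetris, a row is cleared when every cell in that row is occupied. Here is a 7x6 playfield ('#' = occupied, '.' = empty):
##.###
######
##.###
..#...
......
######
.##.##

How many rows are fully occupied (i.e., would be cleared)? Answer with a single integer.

Check each row:
  row 0: 1 empty cell -> not full
  row 1: 0 empty cells -> FULL (clear)
  row 2: 1 empty cell -> not full
  row 3: 5 empty cells -> not full
  row 4: 6 empty cells -> not full
  row 5: 0 empty cells -> FULL (clear)
  row 6: 2 empty cells -> not full
Total rows cleared: 2

Answer: 2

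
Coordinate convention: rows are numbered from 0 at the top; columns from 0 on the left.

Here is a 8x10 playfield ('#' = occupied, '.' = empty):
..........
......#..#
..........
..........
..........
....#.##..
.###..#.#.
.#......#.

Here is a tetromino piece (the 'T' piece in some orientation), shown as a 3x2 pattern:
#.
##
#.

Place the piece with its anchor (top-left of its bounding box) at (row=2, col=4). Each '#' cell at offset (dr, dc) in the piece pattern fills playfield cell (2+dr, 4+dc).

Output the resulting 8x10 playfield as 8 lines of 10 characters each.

Fill (2+0,4+0) = (2,4)
Fill (2+1,4+0) = (3,4)
Fill (2+1,4+1) = (3,5)
Fill (2+2,4+0) = (4,4)

Answer: ..........
......#..#
....#.....
....##....
....#.....
....#.##..
.###..#.#.
.#......#.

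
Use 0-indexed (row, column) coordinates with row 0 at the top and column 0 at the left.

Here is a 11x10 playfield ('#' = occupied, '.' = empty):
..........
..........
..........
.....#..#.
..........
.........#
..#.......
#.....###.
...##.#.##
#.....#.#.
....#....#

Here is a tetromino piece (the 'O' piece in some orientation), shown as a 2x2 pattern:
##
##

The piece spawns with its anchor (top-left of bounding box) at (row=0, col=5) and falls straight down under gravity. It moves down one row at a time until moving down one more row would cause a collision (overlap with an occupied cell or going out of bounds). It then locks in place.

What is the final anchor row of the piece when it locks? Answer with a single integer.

Spawn at (row=0, col=5). Try each row:
  row 0: fits
  row 1: fits
  row 2: blocked -> lock at row 1

Answer: 1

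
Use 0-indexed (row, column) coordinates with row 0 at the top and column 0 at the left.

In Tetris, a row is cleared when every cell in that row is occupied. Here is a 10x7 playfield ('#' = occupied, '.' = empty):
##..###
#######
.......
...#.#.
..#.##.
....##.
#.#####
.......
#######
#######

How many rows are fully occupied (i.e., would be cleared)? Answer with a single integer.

Answer: 3

Derivation:
Check each row:
  row 0: 2 empty cells -> not full
  row 1: 0 empty cells -> FULL (clear)
  row 2: 7 empty cells -> not full
  row 3: 5 empty cells -> not full
  row 4: 4 empty cells -> not full
  row 5: 5 empty cells -> not full
  row 6: 1 empty cell -> not full
  row 7: 7 empty cells -> not full
  row 8: 0 empty cells -> FULL (clear)
  row 9: 0 empty cells -> FULL (clear)
Total rows cleared: 3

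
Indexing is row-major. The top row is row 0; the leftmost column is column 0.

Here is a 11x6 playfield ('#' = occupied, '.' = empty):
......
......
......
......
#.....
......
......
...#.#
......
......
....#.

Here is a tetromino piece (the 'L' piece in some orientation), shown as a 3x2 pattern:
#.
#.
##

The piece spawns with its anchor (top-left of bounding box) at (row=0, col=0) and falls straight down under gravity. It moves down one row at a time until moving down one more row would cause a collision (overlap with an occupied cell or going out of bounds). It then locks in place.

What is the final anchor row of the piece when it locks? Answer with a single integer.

Answer: 1

Derivation:
Spawn at (row=0, col=0). Try each row:
  row 0: fits
  row 1: fits
  row 2: blocked -> lock at row 1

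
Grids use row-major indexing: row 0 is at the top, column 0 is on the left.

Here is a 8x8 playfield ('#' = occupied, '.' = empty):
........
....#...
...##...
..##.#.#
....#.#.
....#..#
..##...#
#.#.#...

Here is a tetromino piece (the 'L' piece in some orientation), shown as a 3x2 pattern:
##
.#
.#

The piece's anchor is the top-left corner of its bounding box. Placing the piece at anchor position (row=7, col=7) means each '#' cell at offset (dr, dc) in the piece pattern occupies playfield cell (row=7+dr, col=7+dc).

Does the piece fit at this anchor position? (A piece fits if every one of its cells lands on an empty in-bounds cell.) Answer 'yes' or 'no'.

Answer: no

Derivation:
Check each piece cell at anchor (7, 7):
  offset (0,0) -> (7,7): empty -> OK
  offset (0,1) -> (7,8): out of bounds -> FAIL
  offset (1,1) -> (8,8): out of bounds -> FAIL
  offset (2,1) -> (9,8): out of bounds -> FAIL
All cells valid: no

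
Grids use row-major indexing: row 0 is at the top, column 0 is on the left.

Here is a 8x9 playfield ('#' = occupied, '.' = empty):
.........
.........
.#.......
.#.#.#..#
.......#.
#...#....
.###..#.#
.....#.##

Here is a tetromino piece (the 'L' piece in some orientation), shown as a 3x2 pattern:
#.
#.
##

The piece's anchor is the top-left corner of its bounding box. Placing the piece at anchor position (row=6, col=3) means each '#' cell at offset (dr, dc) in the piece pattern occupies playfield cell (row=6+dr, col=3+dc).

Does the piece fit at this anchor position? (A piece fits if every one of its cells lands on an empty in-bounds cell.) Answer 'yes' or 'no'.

Answer: no

Derivation:
Check each piece cell at anchor (6, 3):
  offset (0,0) -> (6,3): occupied ('#') -> FAIL
  offset (1,0) -> (7,3): empty -> OK
  offset (2,0) -> (8,3): out of bounds -> FAIL
  offset (2,1) -> (8,4): out of bounds -> FAIL
All cells valid: no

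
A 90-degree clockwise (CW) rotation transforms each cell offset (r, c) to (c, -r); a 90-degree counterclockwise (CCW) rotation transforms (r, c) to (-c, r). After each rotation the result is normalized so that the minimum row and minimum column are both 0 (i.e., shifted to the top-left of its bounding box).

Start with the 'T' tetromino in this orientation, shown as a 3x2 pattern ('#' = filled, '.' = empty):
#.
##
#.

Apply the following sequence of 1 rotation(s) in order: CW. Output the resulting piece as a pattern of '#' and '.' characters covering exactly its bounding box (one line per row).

Start:
#.
##
#.
After rotation 1 (CW):
###
.#.

Answer: ###
.#.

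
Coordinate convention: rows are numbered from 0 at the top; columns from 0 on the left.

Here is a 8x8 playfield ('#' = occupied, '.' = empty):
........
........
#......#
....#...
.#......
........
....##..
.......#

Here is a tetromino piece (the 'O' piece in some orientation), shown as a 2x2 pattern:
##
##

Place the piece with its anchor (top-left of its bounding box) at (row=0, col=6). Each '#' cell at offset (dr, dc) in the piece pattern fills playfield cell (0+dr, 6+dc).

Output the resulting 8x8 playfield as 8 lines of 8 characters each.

Answer: ......##
......##
#......#
....#...
.#......
........
....##..
.......#

Derivation:
Fill (0+0,6+0) = (0,6)
Fill (0+0,6+1) = (0,7)
Fill (0+1,6+0) = (1,6)
Fill (0+1,6+1) = (1,7)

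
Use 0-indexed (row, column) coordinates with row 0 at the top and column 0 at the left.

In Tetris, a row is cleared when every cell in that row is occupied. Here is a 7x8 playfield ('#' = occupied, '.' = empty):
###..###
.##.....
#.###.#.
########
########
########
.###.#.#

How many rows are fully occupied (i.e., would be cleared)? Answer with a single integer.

Answer: 3

Derivation:
Check each row:
  row 0: 2 empty cells -> not full
  row 1: 6 empty cells -> not full
  row 2: 3 empty cells -> not full
  row 3: 0 empty cells -> FULL (clear)
  row 4: 0 empty cells -> FULL (clear)
  row 5: 0 empty cells -> FULL (clear)
  row 6: 3 empty cells -> not full
Total rows cleared: 3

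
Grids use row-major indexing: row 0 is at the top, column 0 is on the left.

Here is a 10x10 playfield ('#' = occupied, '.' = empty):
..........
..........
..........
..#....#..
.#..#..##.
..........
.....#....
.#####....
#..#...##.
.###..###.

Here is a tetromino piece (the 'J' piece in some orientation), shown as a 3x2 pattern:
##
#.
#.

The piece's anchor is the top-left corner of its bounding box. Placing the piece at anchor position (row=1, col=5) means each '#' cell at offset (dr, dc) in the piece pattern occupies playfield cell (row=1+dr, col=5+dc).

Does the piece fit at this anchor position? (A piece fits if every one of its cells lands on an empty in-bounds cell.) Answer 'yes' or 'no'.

Check each piece cell at anchor (1, 5):
  offset (0,0) -> (1,5): empty -> OK
  offset (0,1) -> (1,6): empty -> OK
  offset (1,0) -> (2,5): empty -> OK
  offset (2,0) -> (3,5): empty -> OK
All cells valid: yes

Answer: yes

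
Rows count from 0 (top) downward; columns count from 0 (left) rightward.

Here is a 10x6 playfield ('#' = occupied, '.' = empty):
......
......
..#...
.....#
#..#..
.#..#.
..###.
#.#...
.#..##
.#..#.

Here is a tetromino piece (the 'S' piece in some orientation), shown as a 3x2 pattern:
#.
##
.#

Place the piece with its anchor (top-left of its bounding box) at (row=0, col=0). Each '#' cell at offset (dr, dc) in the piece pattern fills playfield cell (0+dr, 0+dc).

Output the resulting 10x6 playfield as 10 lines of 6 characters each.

Fill (0+0,0+0) = (0,0)
Fill (0+1,0+0) = (1,0)
Fill (0+1,0+1) = (1,1)
Fill (0+2,0+1) = (2,1)

Answer: #.....
##....
.##...
.....#
#..#..
.#..#.
..###.
#.#...
.#..##
.#..#.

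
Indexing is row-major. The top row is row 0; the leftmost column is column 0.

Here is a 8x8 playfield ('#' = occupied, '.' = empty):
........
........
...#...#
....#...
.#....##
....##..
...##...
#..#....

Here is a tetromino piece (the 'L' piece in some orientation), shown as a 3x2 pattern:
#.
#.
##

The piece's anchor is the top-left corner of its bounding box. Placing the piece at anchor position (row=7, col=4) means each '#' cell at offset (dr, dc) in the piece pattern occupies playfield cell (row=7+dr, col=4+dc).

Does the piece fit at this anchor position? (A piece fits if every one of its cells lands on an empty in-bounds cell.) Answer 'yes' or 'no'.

Answer: no

Derivation:
Check each piece cell at anchor (7, 4):
  offset (0,0) -> (7,4): empty -> OK
  offset (1,0) -> (8,4): out of bounds -> FAIL
  offset (2,0) -> (9,4): out of bounds -> FAIL
  offset (2,1) -> (9,5): out of bounds -> FAIL
All cells valid: no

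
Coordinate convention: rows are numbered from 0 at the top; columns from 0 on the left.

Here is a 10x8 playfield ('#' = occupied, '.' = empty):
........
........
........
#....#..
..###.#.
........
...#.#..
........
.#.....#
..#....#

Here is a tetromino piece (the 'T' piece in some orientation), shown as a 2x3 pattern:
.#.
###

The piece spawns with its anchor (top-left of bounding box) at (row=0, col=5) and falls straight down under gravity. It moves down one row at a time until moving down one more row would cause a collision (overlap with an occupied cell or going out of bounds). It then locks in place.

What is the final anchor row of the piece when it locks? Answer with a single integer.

Answer: 1

Derivation:
Spawn at (row=0, col=5). Try each row:
  row 0: fits
  row 1: fits
  row 2: blocked -> lock at row 1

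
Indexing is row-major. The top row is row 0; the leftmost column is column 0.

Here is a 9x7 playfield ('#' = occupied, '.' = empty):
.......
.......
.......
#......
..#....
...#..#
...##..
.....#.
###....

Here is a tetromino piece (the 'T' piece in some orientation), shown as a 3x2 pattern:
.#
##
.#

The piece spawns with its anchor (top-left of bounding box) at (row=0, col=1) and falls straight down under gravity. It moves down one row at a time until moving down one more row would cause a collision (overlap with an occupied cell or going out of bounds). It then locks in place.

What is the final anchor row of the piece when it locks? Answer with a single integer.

Spawn at (row=0, col=1). Try each row:
  row 0: fits
  row 1: fits
  row 2: blocked -> lock at row 1

Answer: 1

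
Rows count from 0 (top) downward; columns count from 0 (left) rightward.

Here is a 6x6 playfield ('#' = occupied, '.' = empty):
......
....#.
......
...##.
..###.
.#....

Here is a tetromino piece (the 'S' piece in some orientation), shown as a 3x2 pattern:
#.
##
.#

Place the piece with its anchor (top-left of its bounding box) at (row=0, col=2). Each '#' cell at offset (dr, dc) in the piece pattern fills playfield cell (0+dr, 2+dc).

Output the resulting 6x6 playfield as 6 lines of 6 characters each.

Answer: ..#...
..###.
...#..
...##.
..###.
.#....

Derivation:
Fill (0+0,2+0) = (0,2)
Fill (0+1,2+0) = (1,2)
Fill (0+1,2+1) = (1,3)
Fill (0+2,2+1) = (2,3)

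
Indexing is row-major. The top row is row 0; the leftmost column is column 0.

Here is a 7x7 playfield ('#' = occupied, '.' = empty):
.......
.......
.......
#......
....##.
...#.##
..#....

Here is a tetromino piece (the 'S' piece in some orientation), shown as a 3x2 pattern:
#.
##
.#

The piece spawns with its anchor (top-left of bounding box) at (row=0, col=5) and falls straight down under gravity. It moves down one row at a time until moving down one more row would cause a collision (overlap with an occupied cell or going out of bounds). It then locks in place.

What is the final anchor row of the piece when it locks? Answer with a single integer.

Answer: 2

Derivation:
Spawn at (row=0, col=5). Try each row:
  row 0: fits
  row 1: fits
  row 2: fits
  row 3: blocked -> lock at row 2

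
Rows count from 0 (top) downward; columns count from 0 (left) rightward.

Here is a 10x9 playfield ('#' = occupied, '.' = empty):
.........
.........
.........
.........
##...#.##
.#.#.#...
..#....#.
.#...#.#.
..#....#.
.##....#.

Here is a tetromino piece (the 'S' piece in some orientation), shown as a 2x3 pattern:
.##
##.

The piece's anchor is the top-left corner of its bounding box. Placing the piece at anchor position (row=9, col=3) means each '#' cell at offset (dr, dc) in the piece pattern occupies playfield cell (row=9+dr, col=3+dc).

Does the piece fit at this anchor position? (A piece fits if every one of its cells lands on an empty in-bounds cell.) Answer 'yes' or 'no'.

Check each piece cell at anchor (9, 3):
  offset (0,1) -> (9,4): empty -> OK
  offset (0,2) -> (9,5): empty -> OK
  offset (1,0) -> (10,3): out of bounds -> FAIL
  offset (1,1) -> (10,4): out of bounds -> FAIL
All cells valid: no

Answer: no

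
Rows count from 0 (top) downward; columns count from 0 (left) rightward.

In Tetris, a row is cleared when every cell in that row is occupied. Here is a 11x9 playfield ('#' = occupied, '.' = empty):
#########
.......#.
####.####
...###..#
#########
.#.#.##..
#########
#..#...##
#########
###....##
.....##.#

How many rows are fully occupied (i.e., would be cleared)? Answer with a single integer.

Answer: 4

Derivation:
Check each row:
  row 0: 0 empty cells -> FULL (clear)
  row 1: 8 empty cells -> not full
  row 2: 1 empty cell -> not full
  row 3: 5 empty cells -> not full
  row 4: 0 empty cells -> FULL (clear)
  row 5: 5 empty cells -> not full
  row 6: 0 empty cells -> FULL (clear)
  row 7: 5 empty cells -> not full
  row 8: 0 empty cells -> FULL (clear)
  row 9: 4 empty cells -> not full
  row 10: 6 empty cells -> not full
Total rows cleared: 4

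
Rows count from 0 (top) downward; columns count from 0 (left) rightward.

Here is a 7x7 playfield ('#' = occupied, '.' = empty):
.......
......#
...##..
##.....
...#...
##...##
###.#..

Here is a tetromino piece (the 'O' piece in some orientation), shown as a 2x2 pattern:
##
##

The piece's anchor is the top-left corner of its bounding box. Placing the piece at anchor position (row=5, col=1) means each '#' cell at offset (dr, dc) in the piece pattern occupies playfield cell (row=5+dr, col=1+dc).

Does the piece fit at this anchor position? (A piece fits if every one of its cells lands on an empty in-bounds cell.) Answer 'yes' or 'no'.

Answer: no

Derivation:
Check each piece cell at anchor (5, 1):
  offset (0,0) -> (5,1): occupied ('#') -> FAIL
  offset (0,1) -> (5,2): empty -> OK
  offset (1,0) -> (6,1): occupied ('#') -> FAIL
  offset (1,1) -> (6,2): occupied ('#') -> FAIL
All cells valid: no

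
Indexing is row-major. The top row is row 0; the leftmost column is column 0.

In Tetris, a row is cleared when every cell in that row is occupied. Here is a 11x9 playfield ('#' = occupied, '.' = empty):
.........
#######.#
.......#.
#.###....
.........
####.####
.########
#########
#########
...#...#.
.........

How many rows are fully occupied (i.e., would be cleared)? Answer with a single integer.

Check each row:
  row 0: 9 empty cells -> not full
  row 1: 1 empty cell -> not full
  row 2: 8 empty cells -> not full
  row 3: 5 empty cells -> not full
  row 4: 9 empty cells -> not full
  row 5: 1 empty cell -> not full
  row 6: 1 empty cell -> not full
  row 7: 0 empty cells -> FULL (clear)
  row 8: 0 empty cells -> FULL (clear)
  row 9: 7 empty cells -> not full
  row 10: 9 empty cells -> not full
Total rows cleared: 2

Answer: 2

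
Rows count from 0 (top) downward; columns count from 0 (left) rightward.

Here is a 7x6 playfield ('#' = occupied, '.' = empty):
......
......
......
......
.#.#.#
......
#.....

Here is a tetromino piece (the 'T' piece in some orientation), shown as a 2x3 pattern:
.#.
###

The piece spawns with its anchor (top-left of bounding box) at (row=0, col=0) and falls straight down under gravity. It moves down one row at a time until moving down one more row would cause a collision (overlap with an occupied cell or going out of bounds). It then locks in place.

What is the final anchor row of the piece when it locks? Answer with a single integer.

Spawn at (row=0, col=0). Try each row:
  row 0: fits
  row 1: fits
  row 2: fits
  row 3: blocked -> lock at row 2

Answer: 2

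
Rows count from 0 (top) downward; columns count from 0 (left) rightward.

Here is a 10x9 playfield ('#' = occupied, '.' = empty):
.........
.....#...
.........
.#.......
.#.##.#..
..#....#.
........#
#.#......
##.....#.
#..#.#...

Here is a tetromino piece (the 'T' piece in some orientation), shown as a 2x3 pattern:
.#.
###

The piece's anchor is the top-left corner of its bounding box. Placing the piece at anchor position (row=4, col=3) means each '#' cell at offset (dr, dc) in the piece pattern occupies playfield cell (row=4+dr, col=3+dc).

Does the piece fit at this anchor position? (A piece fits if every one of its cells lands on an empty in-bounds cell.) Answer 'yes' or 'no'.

Check each piece cell at anchor (4, 3):
  offset (0,1) -> (4,4): occupied ('#') -> FAIL
  offset (1,0) -> (5,3): empty -> OK
  offset (1,1) -> (5,4): empty -> OK
  offset (1,2) -> (5,5): empty -> OK
All cells valid: no

Answer: no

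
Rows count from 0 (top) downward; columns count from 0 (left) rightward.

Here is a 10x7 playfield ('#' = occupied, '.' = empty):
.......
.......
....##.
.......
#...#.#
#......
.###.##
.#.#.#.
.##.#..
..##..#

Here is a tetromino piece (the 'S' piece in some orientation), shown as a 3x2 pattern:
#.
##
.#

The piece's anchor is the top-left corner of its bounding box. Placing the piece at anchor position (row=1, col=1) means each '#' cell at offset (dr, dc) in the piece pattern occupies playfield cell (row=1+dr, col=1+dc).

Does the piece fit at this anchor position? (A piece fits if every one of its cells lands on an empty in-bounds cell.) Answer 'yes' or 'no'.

Check each piece cell at anchor (1, 1):
  offset (0,0) -> (1,1): empty -> OK
  offset (1,0) -> (2,1): empty -> OK
  offset (1,1) -> (2,2): empty -> OK
  offset (2,1) -> (3,2): empty -> OK
All cells valid: yes

Answer: yes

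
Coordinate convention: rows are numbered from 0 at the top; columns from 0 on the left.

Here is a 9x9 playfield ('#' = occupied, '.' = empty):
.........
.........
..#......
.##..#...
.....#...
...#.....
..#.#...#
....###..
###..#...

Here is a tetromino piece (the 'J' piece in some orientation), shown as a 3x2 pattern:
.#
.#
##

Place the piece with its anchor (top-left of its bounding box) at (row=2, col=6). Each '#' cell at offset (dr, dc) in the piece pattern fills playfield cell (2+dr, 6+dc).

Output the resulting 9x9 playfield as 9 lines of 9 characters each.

Fill (2+0,6+1) = (2,7)
Fill (2+1,6+1) = (3,7)
Fill (2+2,6+0) = (4,6)
Fill (2+2,6+1) = (4,7)

Answer: .........
.........
..#....#.
.##..#.#.
.....###.
...#.....
..#.#...#
....###..
###..#...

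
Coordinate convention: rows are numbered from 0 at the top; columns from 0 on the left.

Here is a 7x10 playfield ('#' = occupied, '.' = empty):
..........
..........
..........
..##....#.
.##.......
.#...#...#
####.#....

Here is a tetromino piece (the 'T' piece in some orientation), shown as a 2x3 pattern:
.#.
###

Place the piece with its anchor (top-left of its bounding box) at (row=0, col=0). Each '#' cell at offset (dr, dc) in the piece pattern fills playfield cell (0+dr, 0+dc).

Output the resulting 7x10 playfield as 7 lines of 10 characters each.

Answer: .#........
###.......
..........
..##....#.
.##.......
.#...#...#
####.#....

Derivation:
Fill (0+0,0+1) = (0,1)
Fill (0+1,0+0) = (1,0)
Fill (0+1,0+1) = (1,1)
Fill (0+1,0+2) = (1,2)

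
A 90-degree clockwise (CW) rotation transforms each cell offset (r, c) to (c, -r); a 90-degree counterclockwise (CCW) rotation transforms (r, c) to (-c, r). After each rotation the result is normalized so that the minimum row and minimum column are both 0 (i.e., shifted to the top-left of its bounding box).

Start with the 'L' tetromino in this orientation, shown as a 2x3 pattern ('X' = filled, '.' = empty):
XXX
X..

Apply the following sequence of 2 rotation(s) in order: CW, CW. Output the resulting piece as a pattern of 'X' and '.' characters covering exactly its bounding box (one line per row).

Start:
XXX
X..
After rotation 1 (CW):
XX
.X
.X
After rotation 2 (CW):
..X
XXX

Answer: ..X
XXX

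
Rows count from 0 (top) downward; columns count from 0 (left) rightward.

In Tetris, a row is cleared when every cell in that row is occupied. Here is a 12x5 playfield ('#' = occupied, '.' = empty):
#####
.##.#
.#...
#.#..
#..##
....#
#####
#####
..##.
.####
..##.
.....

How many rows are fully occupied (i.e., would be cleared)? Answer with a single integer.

Check each row:
  row 0: 0 empty cells -> FULL (clear)
  row 1: 2 empty cells -> not full
  row 2: 4 empty cells -> not full
  row 3: 3 empty cells -> not full
  row 4: 2 empty cells -> not full
  row 5: 4 empty cells -> not full
  row 6: 0 empty cells -> FULL (clear)
  row 7: 0 empty cells -> FULL (clear)
  row 8: 3 empty cells -> not full
  row 9: 1 empty cell -> not full
  row 10: 3 empty cells -> not full
  row 11: 5 empty cells -> not full
Total rows cleared: 3

Answer: 3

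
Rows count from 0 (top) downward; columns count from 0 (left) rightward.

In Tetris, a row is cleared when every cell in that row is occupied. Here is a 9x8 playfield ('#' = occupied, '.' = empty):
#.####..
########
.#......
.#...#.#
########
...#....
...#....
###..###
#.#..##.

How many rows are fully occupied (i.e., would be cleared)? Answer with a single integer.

Answer: 2

Derivation:
Check each row:
  row 0: 3 empty cells -> not full
  row 1: 0 empty cells -> FULL (clear)
  row 2: 7 empty cells -> not full
  row 3: 5 empty cells -> not full
  row 4: 0 empty cells -> FULL (clear)
  row 5: 7 empty cells -> not full
  row 6: 7 empty cells -> not full
  row 7: 2 empty cells -> not full
  row 8: 4 empty cells -> not full
Total rows cleared: 2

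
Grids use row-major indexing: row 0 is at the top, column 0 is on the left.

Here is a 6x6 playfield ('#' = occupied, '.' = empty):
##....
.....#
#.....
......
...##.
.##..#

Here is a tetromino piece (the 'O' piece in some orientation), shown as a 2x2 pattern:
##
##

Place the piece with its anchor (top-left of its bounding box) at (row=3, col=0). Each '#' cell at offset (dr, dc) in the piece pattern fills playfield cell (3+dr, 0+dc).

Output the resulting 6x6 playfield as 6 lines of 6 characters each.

Fill (3+0,0+0) = (3,0)
Fill (3+0,0+1) = (3,1)
Fill (3+1,0+0) = (4,0)
Fill (3+1,0+1) = (4,1)

Answer: ##....
.....#
#.....
##....
##.##.
.##..#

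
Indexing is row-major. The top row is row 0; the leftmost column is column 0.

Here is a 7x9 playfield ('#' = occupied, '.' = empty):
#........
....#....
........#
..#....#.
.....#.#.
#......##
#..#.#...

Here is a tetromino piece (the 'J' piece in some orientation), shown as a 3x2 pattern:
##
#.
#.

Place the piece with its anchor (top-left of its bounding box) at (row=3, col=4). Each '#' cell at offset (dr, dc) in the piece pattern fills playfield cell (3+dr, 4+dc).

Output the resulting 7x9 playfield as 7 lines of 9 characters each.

Fill (3+0,4+0) = (3,4)
Fill (3+0,4+1) = (3,5)
Fill (3+1,4+0) = (4,4)
Fill (3+2,4+0) = (5,4)

Answer: #........
....#....
........#
..#.##.#.
....##.#.
#...#..##
#..#.#...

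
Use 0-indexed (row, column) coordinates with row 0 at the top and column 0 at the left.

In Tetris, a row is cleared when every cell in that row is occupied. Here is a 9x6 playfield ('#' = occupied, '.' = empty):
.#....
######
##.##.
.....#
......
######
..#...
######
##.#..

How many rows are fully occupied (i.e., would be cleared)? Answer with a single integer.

Answer: 3

Derivation:
Check each row:
  row 0: 5 empty cells -> not full
  row 1: 0 empty cells -> FULL (clear)
  row 2: 2 empty cells -> not full
  row 3: 5 empty cells -> not full
  row 4: 6 empty cells -> not full
  row 5: 0 empty cells -> FULL (clear)
  row 6: 5 empty cells -> not full
  row 7: 0 empty cells -> FULL (clear)
  row 8: 3 empty cells -> not full
Total rows cleared: 3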